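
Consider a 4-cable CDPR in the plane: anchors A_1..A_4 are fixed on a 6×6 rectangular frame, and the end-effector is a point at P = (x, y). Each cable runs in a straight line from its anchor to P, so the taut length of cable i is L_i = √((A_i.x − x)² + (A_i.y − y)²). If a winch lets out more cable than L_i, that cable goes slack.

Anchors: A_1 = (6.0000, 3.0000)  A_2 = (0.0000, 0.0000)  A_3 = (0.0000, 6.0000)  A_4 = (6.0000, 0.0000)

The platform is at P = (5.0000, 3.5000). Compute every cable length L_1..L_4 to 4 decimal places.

L_1: Δ = A_1−P = (1.0000, -0.5000) → ‖Δ‖ = √1.2500 = 1.1180
L_2: Δ = A_2−P = (-5.0000, -3.5000) → ‖Δ‖ = √37.2500 = 6.1033
L_3: Δ = A_3−P = (-5.0000, 2.5000) → ‖Δ‖ = √31.2500 = 5.5902
L_4: Δ = A_4−P = (1.0000, -3.5000) → ‖Δ‖ = √13.2500 = 3.6401

(1.1180, 6.1033, 5.5902, 3.6401)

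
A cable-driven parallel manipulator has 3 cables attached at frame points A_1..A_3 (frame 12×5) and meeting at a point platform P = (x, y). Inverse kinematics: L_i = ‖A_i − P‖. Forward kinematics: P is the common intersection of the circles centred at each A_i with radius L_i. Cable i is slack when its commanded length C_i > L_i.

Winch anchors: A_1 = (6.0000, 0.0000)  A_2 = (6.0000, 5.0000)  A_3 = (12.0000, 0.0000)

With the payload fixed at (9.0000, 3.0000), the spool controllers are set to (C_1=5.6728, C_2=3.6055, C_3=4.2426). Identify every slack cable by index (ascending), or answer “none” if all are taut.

1

cable 1: L_1 = ‖A_1−P‖ = 4.2426;  C_1 = 5.6728 → slack
cable 2: L_2 = ‖A_2−P‖ = 3.6056;  C_2 = 3.6055 → taut
cable 3: L_3 = ‖A_3−P‖ = 4.2426;  C_3 = 4.2426 → taut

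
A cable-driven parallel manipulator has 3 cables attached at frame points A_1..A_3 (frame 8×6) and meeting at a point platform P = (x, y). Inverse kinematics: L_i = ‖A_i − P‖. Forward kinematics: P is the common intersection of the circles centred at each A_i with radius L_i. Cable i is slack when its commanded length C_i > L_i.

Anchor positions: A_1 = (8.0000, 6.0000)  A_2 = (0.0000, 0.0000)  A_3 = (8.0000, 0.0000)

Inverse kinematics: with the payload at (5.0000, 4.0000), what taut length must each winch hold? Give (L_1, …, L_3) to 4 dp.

L_1 = √((8.0000−5.0000)² + (6.0000−4.0000)²) = 3.6056
L_2 = √((0.0000−5.0000)² + (0.0000−4.0000)²) = 6.4031
L_3 = √((8.0000−5.0000)² + (0.0000−4.0000)²) = 5.0000

(3.6056, 6.4031, 5.0000)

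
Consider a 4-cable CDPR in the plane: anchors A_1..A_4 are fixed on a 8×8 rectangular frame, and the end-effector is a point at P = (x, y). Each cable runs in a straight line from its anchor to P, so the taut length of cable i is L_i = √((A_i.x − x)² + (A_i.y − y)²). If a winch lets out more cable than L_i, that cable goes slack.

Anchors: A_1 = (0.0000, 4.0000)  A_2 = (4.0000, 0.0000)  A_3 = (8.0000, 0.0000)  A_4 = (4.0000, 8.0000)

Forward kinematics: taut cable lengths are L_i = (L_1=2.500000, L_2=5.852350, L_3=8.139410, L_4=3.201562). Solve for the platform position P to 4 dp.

each cable: (A_i−P)·(A_i−P) = L_i²; let k_i = ‖A_i‖²−L_i²
k_1 = 0.0000+16.0000−6.2500 = 9.7500
row 1: -8.0000x + 8.0000y = 28.0000  (k_2=-18.2500)
row 2: -16.0000x + 8.0000y = 12.0000  (k_3=-2.2500)
row 3: -8.0000x − 8.0000y = -60.0000  (k_4=69.7500)
Cramer on rows 1–2 → x = 2.0000, y = 5.5000
check cable 4: ‖A_4−P‖² = 10.2500 ≈ L_4² = 10.2500 ✓

(2.0000, 5.5000)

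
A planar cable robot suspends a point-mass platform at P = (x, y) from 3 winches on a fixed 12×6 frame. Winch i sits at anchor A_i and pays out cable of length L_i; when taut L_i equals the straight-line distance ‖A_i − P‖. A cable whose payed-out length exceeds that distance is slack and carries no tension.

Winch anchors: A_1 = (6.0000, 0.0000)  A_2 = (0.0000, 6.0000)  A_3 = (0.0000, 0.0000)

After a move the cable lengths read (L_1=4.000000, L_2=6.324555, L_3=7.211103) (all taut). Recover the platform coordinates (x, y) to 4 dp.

expand ‖A_i−P‖²=L_i² and subtract eq 1 (q_i ≔ ‖A_i‖²−L_i²)
q_1 = 36.0000+0.0000−16.0000 = 20.0000
eq1−eq2 → [12.0000  -12.0000]·P = 24.0000
eq1−eq3 → [12.0000  0.0000]·P = 72.0000
2×2 solve → P = (6.0000, 4.0000)

(6.0000, 4.0000)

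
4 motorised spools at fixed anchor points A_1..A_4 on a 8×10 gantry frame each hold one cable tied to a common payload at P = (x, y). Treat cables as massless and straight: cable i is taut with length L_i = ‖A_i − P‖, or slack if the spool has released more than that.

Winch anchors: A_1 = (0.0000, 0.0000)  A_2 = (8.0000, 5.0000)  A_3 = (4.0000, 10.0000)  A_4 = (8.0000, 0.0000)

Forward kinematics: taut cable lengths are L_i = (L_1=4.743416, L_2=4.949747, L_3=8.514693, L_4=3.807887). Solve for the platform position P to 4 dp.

expand ‖A_i−P‖²=L_i² and subtract eq 1 (q_i ≔ ‖A_i‖²−L_i²)
q_1 = 0.0000+0.0000−22.5000 = -22.5000
eq1−eq2 → [-16.0000  -10.0000]·P = -87.0000
eq1−eq3 → [-8.0000  -20.0000]·P = -66.0000
eq1−eq4 → [-16.0000  0.0000]·P = -72.0000
2×2 solve → P = (4.5000, 1.5000)
check cable 4: ‖A_4−P‖² = 14.5000 ≈ L_4² = 14.5000 ✓

(4.5000, 1.5000)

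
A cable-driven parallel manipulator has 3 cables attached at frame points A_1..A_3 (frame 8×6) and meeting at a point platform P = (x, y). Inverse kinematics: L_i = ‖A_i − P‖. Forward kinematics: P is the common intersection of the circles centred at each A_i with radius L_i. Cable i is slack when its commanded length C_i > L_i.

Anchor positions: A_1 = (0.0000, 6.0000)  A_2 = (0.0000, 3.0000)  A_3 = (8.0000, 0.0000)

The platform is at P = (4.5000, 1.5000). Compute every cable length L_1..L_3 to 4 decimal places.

(6.3640, 4.7434, 3.8079)

L_1 = √((0.0000−4.5000)² + (6.0000−1.5000)²) = 6.3640
L_2 = √((0.0000−4.5000)² + (3.0000−1.5000)²) = 4.7434
L_3 = √((8.0000−4.5000)² + (0.0000−1.5000)²) = 3.8079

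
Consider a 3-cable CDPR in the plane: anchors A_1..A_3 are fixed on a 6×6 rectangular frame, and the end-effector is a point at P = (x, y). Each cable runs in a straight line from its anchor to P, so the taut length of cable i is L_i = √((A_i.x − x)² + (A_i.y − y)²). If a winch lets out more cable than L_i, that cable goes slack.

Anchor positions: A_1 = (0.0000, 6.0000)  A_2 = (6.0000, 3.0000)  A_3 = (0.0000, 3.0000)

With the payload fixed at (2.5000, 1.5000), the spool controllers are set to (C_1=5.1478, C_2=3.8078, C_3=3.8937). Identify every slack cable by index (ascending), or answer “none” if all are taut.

cable 1: L_1 = ‖A_1−P‖ = 5.1478;  C_1 = 5.1478 → taut
cable 2: L_2 = ‖A_2−P‖ = 3.8079;  C_2 = 3.8078 → taut
cable 3: L_3 = ‖A_3−P‖ = 2.9155;  C_3 = 3.8937 → slack

3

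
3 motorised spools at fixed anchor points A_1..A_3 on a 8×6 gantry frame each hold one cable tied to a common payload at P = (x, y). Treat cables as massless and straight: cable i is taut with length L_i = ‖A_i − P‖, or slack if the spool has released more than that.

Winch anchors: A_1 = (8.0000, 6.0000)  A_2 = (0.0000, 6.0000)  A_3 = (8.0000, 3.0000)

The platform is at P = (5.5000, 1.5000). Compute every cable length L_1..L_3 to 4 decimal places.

cable 1: Δx=2.5000, Δy=4.5000; L_1 = √(Δx²+Δy²) = 5.1478
cable 2: Δx=-5.5000, Δy=4.5000; L_2 = √(Δx²+Δy²) = 7.1063
cable 3: Δx=2.5000, Δy=1.5000; L_3 = √(Δx²+Δy²) = 2.9155

(5.1478, 7.1063, 2.9155)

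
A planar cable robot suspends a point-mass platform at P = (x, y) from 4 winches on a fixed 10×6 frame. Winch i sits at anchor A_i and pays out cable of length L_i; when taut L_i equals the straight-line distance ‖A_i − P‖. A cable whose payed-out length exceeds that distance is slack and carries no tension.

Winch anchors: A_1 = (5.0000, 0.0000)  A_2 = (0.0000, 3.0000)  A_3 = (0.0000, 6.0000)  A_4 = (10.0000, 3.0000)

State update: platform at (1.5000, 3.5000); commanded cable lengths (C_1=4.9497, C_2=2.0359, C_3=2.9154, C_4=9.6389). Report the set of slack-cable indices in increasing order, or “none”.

cable 1: √((3.5000)²+(-3.5000)²)=4.9497, C_1=4.9497: taut
cable 2: √((-1.5000)²+(-0.5000)²)=1.5811, C_2=2.0359: slack
cable 3: √((-1.5000)²+(2.5000)²)=2.9155, C_3=2.9154: taut
cable 4: √((8.5000)²+(-0.5000)²)=8.5147, C_4=9.6389: slack

2, 4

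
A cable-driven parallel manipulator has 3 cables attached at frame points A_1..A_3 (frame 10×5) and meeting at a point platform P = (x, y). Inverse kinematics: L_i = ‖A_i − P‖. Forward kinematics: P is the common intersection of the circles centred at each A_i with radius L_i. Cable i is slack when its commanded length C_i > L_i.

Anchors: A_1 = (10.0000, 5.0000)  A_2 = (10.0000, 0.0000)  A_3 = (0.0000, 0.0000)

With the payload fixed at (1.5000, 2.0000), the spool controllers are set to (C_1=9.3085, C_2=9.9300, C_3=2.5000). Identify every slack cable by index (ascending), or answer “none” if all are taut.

1, 2

cable 1: L_1 = ‖A_1−P‖ = 9.0139;  C_1 = 9.3085 → slack
cable 2: L_2 = ‖A_2−P‖ = 8.7321;  C_2 = 9.9300 → slack
cable 3: L_3 = ‖A_3−P‖ = 2.5000;  C_3 = 2.5000 → taut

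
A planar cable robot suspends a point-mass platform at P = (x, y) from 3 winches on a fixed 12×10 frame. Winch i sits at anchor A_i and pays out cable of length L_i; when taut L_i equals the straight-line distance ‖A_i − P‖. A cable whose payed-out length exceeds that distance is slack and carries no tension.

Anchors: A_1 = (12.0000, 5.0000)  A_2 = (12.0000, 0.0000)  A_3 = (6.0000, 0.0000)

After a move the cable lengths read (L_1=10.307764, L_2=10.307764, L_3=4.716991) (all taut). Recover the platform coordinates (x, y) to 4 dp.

circle eqns → linear via eq_j − eq_1; set c_j = A_j·A_j − L_j²
c_1 = 144.0000+25.0000−106.2500 = 62.7500
0.0000·x + 10.0000·y = c_1−c_2 = 25.0000
12.0000·x + 10.0000·y = c_1−c_3 = 49.0000
solve first two rows → x=2.0000, y=2.5000

(2.0000, 2.5000)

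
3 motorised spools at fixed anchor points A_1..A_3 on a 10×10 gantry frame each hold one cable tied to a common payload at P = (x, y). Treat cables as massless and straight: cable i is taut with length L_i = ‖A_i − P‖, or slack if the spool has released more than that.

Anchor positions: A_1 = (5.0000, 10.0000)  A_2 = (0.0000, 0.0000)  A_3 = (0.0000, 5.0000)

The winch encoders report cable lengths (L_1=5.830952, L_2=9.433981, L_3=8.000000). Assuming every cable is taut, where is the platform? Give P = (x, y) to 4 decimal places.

(8.0000, 5.0000)

circle eqns → linear via eq_j − eq_1; set k_j = A_j·A_j − L_j²
k_1 = 25.0000+100.0000−34.0000 = 91.0000
10.0000·x + 20.0000·y = k_1−k_2 = 180.0000
10.0000·x + 10.0000·y = k_1−k_3 = 130.0000
solve first two rows → x=8.0000, y=5.0000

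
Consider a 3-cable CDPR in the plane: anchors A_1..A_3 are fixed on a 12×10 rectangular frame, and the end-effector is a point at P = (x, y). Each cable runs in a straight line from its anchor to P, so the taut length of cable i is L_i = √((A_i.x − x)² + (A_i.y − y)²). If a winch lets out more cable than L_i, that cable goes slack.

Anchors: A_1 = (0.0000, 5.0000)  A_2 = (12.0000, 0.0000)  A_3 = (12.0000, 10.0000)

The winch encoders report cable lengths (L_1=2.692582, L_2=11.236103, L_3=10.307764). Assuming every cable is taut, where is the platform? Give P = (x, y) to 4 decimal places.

expand ‖A_i−P‖²=L_i² and subtract eq 1 (q_i ≔ ‖A_i‖²−L_i²)
q_1 = 0.0000+25.0000−7.2500 = 17.7500
eq1−eq2 → [-24.0000  10.0000]·P = 0.0000
eq1−eq3 → [-24.0000  -10.0000]·P = -120.0000
2×2 solve → P = (2.5000, 6.0000)

(2.5000, 6.0000)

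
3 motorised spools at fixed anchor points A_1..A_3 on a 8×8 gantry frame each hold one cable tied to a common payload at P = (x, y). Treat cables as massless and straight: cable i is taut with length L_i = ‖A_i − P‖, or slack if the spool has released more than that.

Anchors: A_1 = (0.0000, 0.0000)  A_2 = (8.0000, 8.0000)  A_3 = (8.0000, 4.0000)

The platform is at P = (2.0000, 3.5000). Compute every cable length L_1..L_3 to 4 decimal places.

(4.0311, 7.5000, 6.0208)

L_1: Δ = A_1−P = (-2.0000, -3.5000) → ‖Δ‖ = √16.2500 = 4.0311
L_2: Δ = A_2−P = (6.0000, 4.5000) → ‖Δ‖ = √56.2500 = 7.5000
L_3: Δ = A_3−P = (6.0000, 0.5000) → ‖Δ‖ = √36.2500 = 6.0208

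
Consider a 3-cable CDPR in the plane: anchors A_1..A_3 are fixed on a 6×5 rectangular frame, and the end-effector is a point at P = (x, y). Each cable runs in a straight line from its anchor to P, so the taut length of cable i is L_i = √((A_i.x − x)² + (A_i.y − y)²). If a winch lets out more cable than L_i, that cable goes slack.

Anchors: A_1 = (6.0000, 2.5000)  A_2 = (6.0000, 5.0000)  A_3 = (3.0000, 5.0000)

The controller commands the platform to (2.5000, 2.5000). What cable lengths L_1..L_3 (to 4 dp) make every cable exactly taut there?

L_1: Δ = A_1−P = (3.5000, 0.0000) → ‖Δ‖ = √12.2500 = 3.5000
L_2: Δ = A_2−P = (3.5000, 2.5000) → ‖Δ‖ = √18.5000 = 4.3012
L_3: Δ = A_3−P = (0.5000, 2.5000) → ‖Δ‖ = √6.5000 = 2.5495

(3.5000, 4.3012, 2.5495)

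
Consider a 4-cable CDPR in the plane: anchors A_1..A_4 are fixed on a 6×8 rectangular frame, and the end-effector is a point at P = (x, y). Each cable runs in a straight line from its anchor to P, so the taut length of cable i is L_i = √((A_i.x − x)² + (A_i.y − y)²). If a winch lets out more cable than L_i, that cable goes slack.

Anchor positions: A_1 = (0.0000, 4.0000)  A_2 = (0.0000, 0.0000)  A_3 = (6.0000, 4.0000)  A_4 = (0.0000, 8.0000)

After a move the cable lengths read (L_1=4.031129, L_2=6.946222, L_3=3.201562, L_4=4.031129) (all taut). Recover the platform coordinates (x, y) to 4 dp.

(3.5000, 6.0000)

each cable: (A_i−P)·(A_i−P) = L_i²; let q_i = ‖A_i‖²−L_i²
q_1 = 0.0000+16.0000−16.2500 = -0.2500
row 1: 0.0000x + 8.0000y = 48.0000  (q_2=-48.2500)
row 2: -12.0000x + 0.0000y = -42.0000  (q_3=41.7500)
row 3: 0.0000x − 8.0000y = -48.0000  (q_4=47.7500)
Cramer on rows 1–2 → x = 3.5000, y = 6.0000
check cable 4: ‖A_4−P‖² = 16.2500 ≈ L_4² = 16.2500 ✓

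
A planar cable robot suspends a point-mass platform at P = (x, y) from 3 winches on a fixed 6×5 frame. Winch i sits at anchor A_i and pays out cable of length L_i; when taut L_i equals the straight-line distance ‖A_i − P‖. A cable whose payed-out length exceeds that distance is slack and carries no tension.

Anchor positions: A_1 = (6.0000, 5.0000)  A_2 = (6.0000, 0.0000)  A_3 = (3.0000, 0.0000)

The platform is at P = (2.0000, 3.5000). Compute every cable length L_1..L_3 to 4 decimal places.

(4.2720, 5.3151, 3.6401)

cable 1: Δx=4.0000, Δy=1.5000; L_1 = √(Δx²+Δy²) = 4.2720
cable 2: Δx=4.0000, Δy=-3.5000; L_2 = √(Δx²+Δy²) = 5.3151
cable 3: Δx=1.0000, Δy=-3.5000; L_3 = √(Δx²+Δy²) = 3.6401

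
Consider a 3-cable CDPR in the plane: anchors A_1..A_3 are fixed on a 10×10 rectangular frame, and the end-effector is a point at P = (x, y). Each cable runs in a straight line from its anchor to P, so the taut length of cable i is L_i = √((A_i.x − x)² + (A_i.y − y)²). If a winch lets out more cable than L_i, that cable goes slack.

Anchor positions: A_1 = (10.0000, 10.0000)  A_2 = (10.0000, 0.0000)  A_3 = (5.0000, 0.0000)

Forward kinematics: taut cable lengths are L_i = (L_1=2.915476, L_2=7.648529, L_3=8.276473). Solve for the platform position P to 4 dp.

(8.5000, 7.5000)

each cable: (A_i−P)·(A_i−P) = L_i²; let q_i = ‖A_i‖²−L_i²
q_1 = 100.0000+100.0000−8.5000 = 191.5000
row 1: 0.0000x + 20.0000y = 150.0000  (q_2=41.5000)
row 2: 10.0000x + 20.0000y = 235.0000  (q_3=-43.5000)
Cramer on rows 1–2 → x = 8.5000, y = 7.5000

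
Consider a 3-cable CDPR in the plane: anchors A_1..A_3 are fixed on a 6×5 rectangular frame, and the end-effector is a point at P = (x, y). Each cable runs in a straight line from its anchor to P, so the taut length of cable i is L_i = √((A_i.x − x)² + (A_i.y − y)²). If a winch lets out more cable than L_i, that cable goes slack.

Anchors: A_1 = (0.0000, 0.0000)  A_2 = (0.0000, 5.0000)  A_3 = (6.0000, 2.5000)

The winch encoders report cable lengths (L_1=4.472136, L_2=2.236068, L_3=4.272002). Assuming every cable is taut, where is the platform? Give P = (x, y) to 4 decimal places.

each cable: (A_i−P)·(A_i−P) = L_i²; let c_i = ‖A_i‖²−L_i²
c_1 = 0.0000+0.0000−20.0000 = -20.0000
row 1: 0.0000x − 10.0000y = -40.0000  (c_2=20.0000)
row 2: -12.0000x − 5.0000y = -44.0000  (c_3=24.0000)
Cramer on rows 1–2 → x = 2.0000, y = 4.0000

(2.0000, 4.0000)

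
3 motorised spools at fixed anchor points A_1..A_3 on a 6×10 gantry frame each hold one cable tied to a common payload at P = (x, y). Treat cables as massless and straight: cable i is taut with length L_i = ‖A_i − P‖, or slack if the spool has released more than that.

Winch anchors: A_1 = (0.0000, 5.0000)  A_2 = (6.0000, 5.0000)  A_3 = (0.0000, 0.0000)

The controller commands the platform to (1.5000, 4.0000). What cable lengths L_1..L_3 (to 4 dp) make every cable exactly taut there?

(1.8028, 4.6098, 4.2720)

L_1 = √((0.0000−1.5000)² + (5.0000−4.0000)²) = 1.8028
L_2 = √((6.0000−1.5000)² + (5.0000−4.0000)²) = 4.6098
L_3 = √((0.0000−1.5000)² + (0.0000−4.0000)²) = 4.2720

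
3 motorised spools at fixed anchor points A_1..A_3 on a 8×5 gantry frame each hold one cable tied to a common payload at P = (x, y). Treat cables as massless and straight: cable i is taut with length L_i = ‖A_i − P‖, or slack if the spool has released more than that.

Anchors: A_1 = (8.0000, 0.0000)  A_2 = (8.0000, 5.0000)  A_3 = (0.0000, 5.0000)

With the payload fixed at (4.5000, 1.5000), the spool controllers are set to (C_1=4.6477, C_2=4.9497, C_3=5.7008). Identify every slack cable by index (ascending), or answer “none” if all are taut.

1

cable 1: √((3.5000)²+(-1.5000)²)=3.8079, C_1=4.6477: slack
cable 2: √((3.5000)²+(3.5000)²)=4.9497, C_2=4.9497: taut
cable 3: √((-4.5000)²+(3.5000)²)=5.7009, C_3=5.7008: taut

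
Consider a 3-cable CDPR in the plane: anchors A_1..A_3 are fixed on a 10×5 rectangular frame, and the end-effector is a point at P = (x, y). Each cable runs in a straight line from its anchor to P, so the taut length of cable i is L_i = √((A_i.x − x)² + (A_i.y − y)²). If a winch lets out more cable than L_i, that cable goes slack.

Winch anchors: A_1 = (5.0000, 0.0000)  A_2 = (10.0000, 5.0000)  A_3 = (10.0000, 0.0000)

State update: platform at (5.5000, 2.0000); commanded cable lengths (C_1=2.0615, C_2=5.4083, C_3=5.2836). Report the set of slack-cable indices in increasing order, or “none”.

3

cable 1: √((-0.5000)²+(-2.0000)²)=2.0616, C_1=2.0615: taut
cable 2: √((4.5000)²+(3.0000)²)=5.4083, C_2=5.4083: taut
cable 3: √((4.5000)²+(-2.0000)²)=4.9244, C_3=5.2836: slack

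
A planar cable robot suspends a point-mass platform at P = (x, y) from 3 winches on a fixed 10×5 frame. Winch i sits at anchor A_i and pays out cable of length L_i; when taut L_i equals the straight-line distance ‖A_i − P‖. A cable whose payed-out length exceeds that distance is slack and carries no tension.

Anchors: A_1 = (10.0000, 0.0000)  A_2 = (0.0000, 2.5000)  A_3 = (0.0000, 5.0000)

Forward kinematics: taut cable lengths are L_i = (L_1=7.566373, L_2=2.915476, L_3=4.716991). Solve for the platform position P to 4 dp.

(2.5000, 1.0000)

expand ‖A_i−P‖²=L_i² and subtract eq 1 (k_i ≔ ‖A_i‖²−L_i²)
k_1 = 100.0000+0.0000−57.2500 = 42.7500
eq1−eq2 → [20.0000  -5.0000]·P = 45.0000
eq1−eq3 → [20.0000  -10.0000]·P = 40.0000
2×2 solve → P = (2.5000, 1.0000)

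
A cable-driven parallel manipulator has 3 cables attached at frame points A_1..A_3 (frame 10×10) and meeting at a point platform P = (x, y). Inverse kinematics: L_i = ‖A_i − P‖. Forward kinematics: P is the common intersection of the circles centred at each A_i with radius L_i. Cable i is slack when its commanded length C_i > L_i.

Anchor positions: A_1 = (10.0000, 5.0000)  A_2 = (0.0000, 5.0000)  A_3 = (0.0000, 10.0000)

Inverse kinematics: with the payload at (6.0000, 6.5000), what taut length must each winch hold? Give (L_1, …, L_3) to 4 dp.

(4.2720, 6.1847, 6.9462)

L_1 = √((10.0000−6.0000)² + (5.0000−6.5000)²) = 4.2720
L_2 = √((0.0000−6.0000)² + (5.0000−6.5000)²) = 6.1847
L_3 = √((0.0000−6.0000)² + (10.0000−6.5000)²) = 6.9462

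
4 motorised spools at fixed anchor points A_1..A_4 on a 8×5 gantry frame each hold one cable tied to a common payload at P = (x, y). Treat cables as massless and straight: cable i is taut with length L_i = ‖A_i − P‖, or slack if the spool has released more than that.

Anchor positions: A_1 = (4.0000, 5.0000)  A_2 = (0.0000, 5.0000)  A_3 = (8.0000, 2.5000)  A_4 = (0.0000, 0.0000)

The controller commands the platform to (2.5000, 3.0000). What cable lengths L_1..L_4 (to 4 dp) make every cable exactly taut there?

(2.5000, 3.2016, 5.5227, 3.9051)

L_1: Δ = A_1−P = (1.5000, 2.0000) → ‖Δ‖ = √6.2500 = 2.5000
L_2: Δ = A_2−P = (-2.5000, 2.0000) → ‖Δ‖ = √10.2500 = 3.2016
L_3: Δ = A_3−P = (5.5000, -0.5000) → ‖Δ‖ = √30.5000 = 5.5227
L_4: Δ = A_4−P = (-2.5000, -3.0000) → ‖Δ‖ = √15.2500 = 3.9051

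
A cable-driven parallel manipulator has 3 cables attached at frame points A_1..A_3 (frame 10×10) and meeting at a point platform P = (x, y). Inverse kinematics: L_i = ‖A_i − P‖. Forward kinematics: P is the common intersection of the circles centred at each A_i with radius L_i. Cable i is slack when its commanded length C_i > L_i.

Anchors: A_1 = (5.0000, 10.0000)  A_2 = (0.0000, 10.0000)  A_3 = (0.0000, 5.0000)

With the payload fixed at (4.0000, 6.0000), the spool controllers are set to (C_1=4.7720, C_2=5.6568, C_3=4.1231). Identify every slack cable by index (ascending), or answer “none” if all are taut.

cable 1: L_1 = ‖A_1−P‖ = 4.1231;  C_1 = 4.7720 → slack
cable 2: L_2 = ‖A_2−P‖ = 5.6569;  C_2 = 5.6568 → taut
cable 3: L_3 = ‖A_3−P‖ = 4.1231;  C_3 = 4.1231 → taut

1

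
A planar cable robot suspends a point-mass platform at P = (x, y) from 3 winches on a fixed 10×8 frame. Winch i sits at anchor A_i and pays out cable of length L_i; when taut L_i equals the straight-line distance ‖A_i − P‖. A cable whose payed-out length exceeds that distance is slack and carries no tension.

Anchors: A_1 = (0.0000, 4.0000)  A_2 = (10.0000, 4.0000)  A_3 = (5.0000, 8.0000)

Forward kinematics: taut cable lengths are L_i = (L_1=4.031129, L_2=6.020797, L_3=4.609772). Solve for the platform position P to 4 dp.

(4.0000, 3.5000)

expand ‖A_i−P‖²=L_i² and subtract eq 1 (c_i ≔ ‖A_i‖²−L_i²)
c_1 = 0.0000+16.0000−16.2500 = -0.2500
eq1−eq2 → [-20.0000  0.0000]·P = -80.0000
eq1−eq3 → [-10.0000  -8.0000]·P = -68.0000
2×2 solve → P = (4.0000, 3.5000)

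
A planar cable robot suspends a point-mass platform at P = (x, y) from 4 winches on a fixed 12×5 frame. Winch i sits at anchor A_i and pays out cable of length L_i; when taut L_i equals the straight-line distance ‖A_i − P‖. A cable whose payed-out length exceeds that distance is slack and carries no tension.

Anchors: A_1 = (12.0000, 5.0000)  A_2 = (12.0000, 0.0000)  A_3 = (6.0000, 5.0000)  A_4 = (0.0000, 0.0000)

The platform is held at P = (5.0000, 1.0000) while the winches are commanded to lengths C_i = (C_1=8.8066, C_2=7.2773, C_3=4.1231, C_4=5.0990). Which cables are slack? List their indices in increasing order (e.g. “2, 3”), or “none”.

cable 1: √((7.0000)²+(4.0000)²)=8.0623, C_1=8.8066: slack
cable 2: √((7.0000)²+(-1.0000)²)=7.0711, C_2=7.2773: slack
cable 3: √((1.0000)²+(4.0000)²)=4.1231, C_3=4.1231: taut
cable 4: √((-5.0000)²+(-1.0000)²)=5.0990, C_4=5.0990: taut

1, 2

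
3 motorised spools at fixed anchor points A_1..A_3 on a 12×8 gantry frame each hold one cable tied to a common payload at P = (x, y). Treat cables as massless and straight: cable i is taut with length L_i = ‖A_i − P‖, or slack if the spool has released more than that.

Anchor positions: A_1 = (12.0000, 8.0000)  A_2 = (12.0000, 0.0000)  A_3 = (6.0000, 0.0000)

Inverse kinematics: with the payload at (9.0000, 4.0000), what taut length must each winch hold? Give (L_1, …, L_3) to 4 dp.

L_1: Δ = A_1−P = (3.0000, 4.0000) → ‖Δ‖ = √25.0000 = 5.0000
L_2: Δ = A_2−P = (3.0000, -4.0000) → ‖Δ‖ = √25.0000 = 5.0000
L_3: Δ = A_3−P = (-3.0000, -4.0000) → ‖Δ‖ = √25.0000 = 5.0000

(5.0000, 5.0000, 5.0000)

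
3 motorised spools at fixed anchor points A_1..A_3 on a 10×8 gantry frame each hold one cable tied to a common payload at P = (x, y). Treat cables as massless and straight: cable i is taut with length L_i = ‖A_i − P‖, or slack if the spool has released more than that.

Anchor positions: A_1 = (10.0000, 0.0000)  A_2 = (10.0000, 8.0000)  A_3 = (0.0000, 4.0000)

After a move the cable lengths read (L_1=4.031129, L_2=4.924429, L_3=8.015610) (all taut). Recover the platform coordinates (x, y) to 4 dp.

(8.0000, 3.5000)

expand ‖A_i−P‖²=L_i² and subtract eq 1 (c_i ≔ ‖A_i‖²−L_i²)
c_1 = 100.0000+0.0000−16.2500 = 83.7500
eq1−eq2 → [0.0000  -16.0000]·P = -56.0000
eq1−eq3 → [20.0000  -8.0000]·P = 132.0000
2×2 solve → P = (8.0000, 3.5000)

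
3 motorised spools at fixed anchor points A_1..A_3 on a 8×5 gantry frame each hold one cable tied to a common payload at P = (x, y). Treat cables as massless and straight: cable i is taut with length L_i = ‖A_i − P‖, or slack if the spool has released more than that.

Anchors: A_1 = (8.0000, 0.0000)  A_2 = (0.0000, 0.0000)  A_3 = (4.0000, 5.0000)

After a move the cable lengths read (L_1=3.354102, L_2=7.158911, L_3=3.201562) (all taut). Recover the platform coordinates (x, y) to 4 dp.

(6.5000, 3.0000)

each cable: (A_i−P)·(A_i−P) = L_i²; let c_i = ‖A_i‖²−L_i²
c_1 = 64.0000+0.0000−11.2500 = 52.7500
row 1: 16.0000x + 0.0000y = 104.0000  (c_2=-51.2500)
row 2: 8.0000x − 10.0000y = 22.0000  (c_3=30.7500)
Cramer on rows 1–2 → x = 6.5000, y = 3.0000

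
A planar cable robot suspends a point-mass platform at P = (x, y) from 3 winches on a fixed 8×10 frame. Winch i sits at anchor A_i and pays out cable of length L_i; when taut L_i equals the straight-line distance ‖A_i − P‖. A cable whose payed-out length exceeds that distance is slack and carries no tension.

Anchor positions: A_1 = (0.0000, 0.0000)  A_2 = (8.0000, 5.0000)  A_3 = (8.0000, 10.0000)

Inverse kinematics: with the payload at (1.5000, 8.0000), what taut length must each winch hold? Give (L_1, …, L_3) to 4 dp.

L_1 = √((0.0000−1.5000)² + (0.0000−8.0000)²) = 8.1394
L_2 = √((8.0000−1.5000)² + (5.0000−8.0000)²) = 7.1589
L_3 = √((8.0000−1.5000)² + (10.0000−8.0000)²) = 6.8007

(8.1394, 7.1589, 6.8007)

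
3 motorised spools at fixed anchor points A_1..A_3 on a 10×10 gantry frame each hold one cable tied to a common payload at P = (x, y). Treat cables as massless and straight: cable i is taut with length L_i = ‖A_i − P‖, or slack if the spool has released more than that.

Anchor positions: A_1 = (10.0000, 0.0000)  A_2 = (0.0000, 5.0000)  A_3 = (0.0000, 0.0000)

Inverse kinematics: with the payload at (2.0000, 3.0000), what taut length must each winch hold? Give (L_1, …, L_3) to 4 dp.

cable 1: Δx=8.0000, Δy=-3.0000; L_1 = √(Δx²+Δy²) = 8.5440
cable 2: Δx=-2.0000, Δy=2.0000; L_2 = √(Δx²+Δy²) = 2.8284
cable 3: Δx=-2.0000, Δy=-3.0000; L_3 = √(Δx²+Δy²) = 3.6056

(8.5440, 2.8284, 3.6056)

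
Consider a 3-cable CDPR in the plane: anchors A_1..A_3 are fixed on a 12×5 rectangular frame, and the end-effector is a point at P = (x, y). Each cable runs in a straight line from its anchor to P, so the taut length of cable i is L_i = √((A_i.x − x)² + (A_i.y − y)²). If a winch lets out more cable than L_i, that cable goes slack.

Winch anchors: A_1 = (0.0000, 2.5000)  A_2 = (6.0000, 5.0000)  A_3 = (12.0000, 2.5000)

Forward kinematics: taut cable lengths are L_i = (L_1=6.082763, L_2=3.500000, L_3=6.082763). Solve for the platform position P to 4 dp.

(6.0000, 1.5000)

each cable: (A_i−P)·(A_i−P) = L_i²; let k_i = ‖A_i‖²−L_i²
k_1 = 0.0000+6.2500−37.0000 = -30.7500
row 1: -12.0000x − 5.0000y = -79.5000  (k_2=48.7500)
row 2: -24.0000x + 0.0000y = -144.0000  (k_3=113.2500)
Cramer on rows 1–2 → x = 6.0000, y = 1.5000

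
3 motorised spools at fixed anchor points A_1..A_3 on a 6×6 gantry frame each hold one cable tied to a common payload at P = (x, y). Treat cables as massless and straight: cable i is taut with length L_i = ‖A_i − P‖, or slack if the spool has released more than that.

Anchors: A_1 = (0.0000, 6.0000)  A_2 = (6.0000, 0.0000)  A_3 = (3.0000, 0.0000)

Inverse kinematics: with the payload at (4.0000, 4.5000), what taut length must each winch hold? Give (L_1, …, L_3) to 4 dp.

L_1: Δ = A_1−P = (-4.0000, 1.5000) → ‖Δ‖ = √18.2500 = 4.2720
L_2: Δ = A_2−P = (2.0000, -4.5000) → ‖Δ‖ = √24.2500 = 4.9244
L_3: Δ = A_3−P = (-1.0000, -4.5000) → ‖Δ‖ = √21.2500 = 4.6098

(4.2720, 4.9244, 4.6098)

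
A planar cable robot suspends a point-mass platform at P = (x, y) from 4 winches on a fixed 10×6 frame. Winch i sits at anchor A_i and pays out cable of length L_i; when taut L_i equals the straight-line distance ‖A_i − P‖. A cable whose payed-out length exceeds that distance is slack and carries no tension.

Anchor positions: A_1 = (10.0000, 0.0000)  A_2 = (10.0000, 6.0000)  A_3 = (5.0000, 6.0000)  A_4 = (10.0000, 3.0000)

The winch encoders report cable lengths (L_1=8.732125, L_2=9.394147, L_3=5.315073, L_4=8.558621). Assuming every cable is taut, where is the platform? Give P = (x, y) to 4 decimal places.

(1.5000, 2.0000)

each cable: (A_i−P)·(A_i−P) = L_i²; let q_i = ‖A_i‖²−L_i²
q_1 = 100.0000+0.0000−76.2500 = 23.7500
row 1: 0.0000x − 12.0000y = -24.0000  (q_2=47.7500)
row 2: 10.0000x − 12.0000y = -9.0000  (q_3=32.7500)
row 3: 0.0000x − 6.0000y = -12.0000  (q_4=35.7500)
Cramer on rows 1–2 → x = 1.5000, y = 2.0000
check cable 4: ‖A_4−P‖² = 73.2500 ≈ L_4² = 73.2500 ✓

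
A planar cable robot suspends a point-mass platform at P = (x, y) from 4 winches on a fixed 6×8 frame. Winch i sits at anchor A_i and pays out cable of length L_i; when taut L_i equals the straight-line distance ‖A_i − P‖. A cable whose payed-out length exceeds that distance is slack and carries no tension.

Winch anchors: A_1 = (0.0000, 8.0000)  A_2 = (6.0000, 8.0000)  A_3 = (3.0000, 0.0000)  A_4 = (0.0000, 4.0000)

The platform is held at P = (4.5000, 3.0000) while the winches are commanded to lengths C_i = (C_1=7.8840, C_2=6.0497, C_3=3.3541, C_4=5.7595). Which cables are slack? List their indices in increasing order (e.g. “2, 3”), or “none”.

1, 2, 4

cable 1: L_1 = ‖A_1−P‖ = 6.7268;  C_1 = 7.8840 → slack
cable 2: L_2 = ‖A_2−P‖ = 5.2202;  C_2 = 6.0497 → slack
cable 3: L_3 = ‖A_3−P‖ = 3.3541;  C_3 = 3.3541 → taut
cable 4: L_4 = ‖A_4−P‖ = 4.6098;  C_4 = 5.7595 → slack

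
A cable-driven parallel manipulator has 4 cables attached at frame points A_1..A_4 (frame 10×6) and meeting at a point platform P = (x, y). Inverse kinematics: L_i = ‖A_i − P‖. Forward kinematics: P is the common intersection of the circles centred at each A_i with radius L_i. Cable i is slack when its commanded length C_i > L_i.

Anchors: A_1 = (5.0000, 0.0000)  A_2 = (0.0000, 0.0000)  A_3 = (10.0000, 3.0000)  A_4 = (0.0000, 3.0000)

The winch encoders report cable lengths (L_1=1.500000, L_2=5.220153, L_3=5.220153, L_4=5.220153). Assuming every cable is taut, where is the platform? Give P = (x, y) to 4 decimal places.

circle eqns → linear via eq_j − eq_1; set q_j = A_j·A_j − L_j²
q_1 = 25.0000+0.0000−2.2500 = 22.7500
10.0000·x + 0.0000·y = q_1−q_2 = 50.0000
-10.0000·x − 6.0000·y = q_1−q_3 = -59.0000
10.0000·x − 6.0000·y = q_1−q_4 = 41.0000
solve first two rows → x=5.0000, y=1.5000
check cable 4: ‖A_4−P‖² = 27.2500 ≈ L_4² = 27.2500 ✓

(5.0000, 1.5000)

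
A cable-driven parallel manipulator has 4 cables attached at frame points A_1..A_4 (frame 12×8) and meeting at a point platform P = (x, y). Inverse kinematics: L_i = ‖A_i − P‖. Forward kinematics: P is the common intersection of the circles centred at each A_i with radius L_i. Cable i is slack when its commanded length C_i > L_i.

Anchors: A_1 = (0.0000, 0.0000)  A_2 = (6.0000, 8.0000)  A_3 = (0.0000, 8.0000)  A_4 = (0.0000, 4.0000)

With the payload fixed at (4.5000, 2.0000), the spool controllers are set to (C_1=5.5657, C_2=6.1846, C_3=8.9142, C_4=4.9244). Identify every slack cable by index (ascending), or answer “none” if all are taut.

i=1: geometric 4.9244 vs commanded 5.5657 ⇒ slack
i=2: geometric 6.1847 vs commanded 6.1846 ⇒ taut
i=3: geometric 7.5000 vs commanded 8.9142 ⇒ slack
i=4: geometric 4.9244 vs commanded 4.9244 ⇒ taut

1, 3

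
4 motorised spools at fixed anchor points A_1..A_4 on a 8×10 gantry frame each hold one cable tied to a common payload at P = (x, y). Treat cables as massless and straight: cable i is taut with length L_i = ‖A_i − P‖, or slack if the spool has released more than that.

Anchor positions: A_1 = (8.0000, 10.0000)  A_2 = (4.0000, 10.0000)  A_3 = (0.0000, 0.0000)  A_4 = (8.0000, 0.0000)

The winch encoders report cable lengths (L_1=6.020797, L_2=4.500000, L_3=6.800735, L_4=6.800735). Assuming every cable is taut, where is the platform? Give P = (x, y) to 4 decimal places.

(4.0000, 5.5000)

circle eqns → linear via eq_j − eq_1; set c_j = A_j·A_j − L_j²
c_1 = 64.0000+100.0000−36.2500 = 127.7500
8.0000·x + 0.0000·y = c_1−c_2 = 32.0000
16.0000·x + 20.0000·y = c_1−c_3 = 174.0000
0.0000·x + 20.0000·y = c_1−c_4 = 110.0000
solve first two rows → x=4.0000, y=5.5000
check cable 4: ‖A_4−P‖² = 46.2500 ≈ L_4² = 46.2500 ✓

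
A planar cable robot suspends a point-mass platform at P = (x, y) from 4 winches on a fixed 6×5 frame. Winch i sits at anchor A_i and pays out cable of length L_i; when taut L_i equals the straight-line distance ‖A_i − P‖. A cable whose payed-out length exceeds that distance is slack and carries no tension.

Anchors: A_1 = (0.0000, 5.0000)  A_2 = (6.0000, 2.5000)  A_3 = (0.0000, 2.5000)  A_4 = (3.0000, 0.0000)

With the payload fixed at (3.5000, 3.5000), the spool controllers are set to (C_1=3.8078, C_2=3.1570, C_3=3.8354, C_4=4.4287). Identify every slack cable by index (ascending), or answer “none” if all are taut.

i=1: geometric 3.8079 vs commanded 3.8078 ⇒ taut
i=2: geometric 2.6926 vs commanded 3.1570 ⇒ slack
i=3: geometric 3.6401 vs commanded 3.8354 ⇒ slack
i=4: geometric 3.5355 vs commanded 4.4287 ⇒ slack

2, 3, 4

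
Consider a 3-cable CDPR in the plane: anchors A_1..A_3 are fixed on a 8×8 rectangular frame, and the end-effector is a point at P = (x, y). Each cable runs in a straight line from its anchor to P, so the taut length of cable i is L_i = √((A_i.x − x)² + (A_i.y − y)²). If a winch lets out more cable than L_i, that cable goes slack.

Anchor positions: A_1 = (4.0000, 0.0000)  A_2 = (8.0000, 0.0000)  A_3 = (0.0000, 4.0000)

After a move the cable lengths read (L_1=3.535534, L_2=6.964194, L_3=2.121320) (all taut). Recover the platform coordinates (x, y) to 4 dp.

expand ‖A_i−P‖²=L_i² and subtract eq 1 (k_i ≔ ‖A_i‖²−L_i²)
k_1 = 16.0000+0.0000−12.5000 = 3.5000
eq1−eq2 → [-8.0000  0.0000]·P = -12.0000
eq1−eq3 → [8.0000  -8.0000]·P = -8.0000
2×2 solve → P = (1.5000, 2.5000)

(1.5000, 2.5000)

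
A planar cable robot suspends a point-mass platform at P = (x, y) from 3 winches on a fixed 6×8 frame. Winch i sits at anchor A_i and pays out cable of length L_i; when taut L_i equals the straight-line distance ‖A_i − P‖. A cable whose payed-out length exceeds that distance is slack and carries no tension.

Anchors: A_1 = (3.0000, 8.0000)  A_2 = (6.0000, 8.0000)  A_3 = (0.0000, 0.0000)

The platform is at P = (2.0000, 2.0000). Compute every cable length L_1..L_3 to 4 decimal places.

(6.0828, 7.2111, 2.8284)

L_1: Δ = A_1−P = (1.0000, 6.0000) → ‖Δ‖ = √37.0000 = 6.0828
L_2: Δ = A_2−P = (4.0000, 6.0000) → ‖Δ‖ = √52.0000 = 7.2111
L_3: Δ = A_3−P = (-2.0000, -2.0000) → ‖Δ‖ = √8.0000 = 2.8284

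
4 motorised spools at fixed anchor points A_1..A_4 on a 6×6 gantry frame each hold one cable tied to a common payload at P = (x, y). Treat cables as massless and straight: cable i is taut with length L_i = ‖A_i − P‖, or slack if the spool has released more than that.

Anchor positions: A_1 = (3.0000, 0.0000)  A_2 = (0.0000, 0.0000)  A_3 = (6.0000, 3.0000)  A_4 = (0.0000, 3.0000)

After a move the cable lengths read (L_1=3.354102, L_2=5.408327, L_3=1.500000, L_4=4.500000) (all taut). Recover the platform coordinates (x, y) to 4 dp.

(4.5000, 3.0000)

each cable: (A_i−P)·(A_i−P) = L_i²; let k_i = ‖A_i‖²−L_i²
k_1 = 9.0000+0.0000−11.2500 = -2.2500
row 1: 6.0000x + 0.0000y = 27.0000  (k_2=-29.2500)
row 2: -6.0000x − 6.0000y = -45.0000  (k_3=42.7500)
row 3: 6.0000x − 6.0000y = 9.0000  (k_4=-11.2500)
Cramer on rows 1–2 → x = 4.5000, y = 3.0000
check cable 4: ‖A_4−P‖² = 20.2500 ≈ L_4² = 20.2500 ✓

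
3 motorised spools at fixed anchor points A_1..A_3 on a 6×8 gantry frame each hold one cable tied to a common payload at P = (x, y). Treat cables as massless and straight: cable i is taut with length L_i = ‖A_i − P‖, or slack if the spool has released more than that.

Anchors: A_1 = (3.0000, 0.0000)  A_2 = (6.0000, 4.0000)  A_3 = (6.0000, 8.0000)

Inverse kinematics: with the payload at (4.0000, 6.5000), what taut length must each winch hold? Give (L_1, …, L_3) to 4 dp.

cable 1: Δx=-1.0000, Δy=-6.5000; L_1 = √(Δx²+Δy²) = 6.5765
cable 2: Δx=2.0000, Δy=-2.5000; L_2 = √(Δx²+Δy²) = 3.2016
cable 3: Δx=2.0000, Δy=1.5000; L_3 = √(Δx²+Δy²) = 2.5000

(6.5765, 3.2016, 2.5000)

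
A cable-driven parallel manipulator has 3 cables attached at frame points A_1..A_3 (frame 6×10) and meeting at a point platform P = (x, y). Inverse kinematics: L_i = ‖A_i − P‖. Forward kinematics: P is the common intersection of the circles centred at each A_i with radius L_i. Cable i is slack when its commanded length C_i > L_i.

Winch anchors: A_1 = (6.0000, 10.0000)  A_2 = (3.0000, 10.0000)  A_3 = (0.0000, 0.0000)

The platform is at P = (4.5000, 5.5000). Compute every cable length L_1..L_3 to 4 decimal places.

(4.7434, 4.7434, 7.1063)

cable 1: Δx=1.5000, Δy=4.5000; L_1 = √(Δx²+Δy²) = 4.7434
cable 2: Δx=-1.5000, Δy=4.5000; L_2 = √(Δx²+Δy²) = 4.7434
cable 3: Δx=-4.5000, Δy=-5.5000; L_3 = √(Δx²+Δy²) = 7.1063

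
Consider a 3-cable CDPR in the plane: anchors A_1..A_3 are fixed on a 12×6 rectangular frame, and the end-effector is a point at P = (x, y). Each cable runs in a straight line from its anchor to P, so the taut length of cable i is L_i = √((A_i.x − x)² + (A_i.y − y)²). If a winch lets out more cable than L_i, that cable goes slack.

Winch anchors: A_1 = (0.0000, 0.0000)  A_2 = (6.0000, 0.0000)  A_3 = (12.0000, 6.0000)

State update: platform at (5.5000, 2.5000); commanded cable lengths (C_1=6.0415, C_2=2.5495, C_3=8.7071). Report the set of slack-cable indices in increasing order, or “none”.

3

i=1: geometric 6.0415 vs commanded 6.0415 ⇒ taut
i=2: geometric 2.5495 vs commanded 2.5495 ⇒ taut
i=3: geometric 7.3824 vs commanded 8.7071 ⇒ slack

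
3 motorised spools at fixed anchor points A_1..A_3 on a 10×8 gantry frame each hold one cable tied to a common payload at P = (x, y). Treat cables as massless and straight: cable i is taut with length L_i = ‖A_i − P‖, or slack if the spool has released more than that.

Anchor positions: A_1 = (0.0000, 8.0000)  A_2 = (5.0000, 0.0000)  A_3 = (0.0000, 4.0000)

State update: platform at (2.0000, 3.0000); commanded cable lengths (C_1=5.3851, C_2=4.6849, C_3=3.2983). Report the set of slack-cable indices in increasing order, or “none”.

2, 3

cable 1: √((-2.0000)²+(5.0000)²)=5.3852, C_1=5.3851: taut
cable 2: √((3.0000)²+(-3.0000)²)=4.2426, C_2=4.6849: slack
cable 3: √((-2.0000)²+(1.0000)²)=2.2361, C_3=3.2983: slack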